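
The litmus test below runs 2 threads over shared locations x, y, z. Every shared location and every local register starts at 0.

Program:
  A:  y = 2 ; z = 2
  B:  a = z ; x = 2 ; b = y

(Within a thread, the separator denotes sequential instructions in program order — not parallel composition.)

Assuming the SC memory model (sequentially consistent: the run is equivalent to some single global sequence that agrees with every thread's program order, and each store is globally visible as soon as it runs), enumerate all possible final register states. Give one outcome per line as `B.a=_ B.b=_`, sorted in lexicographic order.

B.a=0 B.b=0
B.a=0 B.b=2
B.a=2 B.b=2

outcome vector order: (B.a,B.b)
|SC outcomes| = 3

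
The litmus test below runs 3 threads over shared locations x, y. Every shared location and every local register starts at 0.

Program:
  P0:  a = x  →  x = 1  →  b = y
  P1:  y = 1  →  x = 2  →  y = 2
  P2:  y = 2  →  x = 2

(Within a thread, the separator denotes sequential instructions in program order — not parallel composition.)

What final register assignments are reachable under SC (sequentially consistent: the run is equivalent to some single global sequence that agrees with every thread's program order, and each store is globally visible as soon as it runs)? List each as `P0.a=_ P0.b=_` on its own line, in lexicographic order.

P0.a=0 P0.b=0
P0.a=0 P0.b=1
P0.a=0 P0.b=2
P0.a=2 P0.b=1
P0.a=2 P0.b=2

outcome vector order: (P0.a,P0.b)
|SC outcomes| = 5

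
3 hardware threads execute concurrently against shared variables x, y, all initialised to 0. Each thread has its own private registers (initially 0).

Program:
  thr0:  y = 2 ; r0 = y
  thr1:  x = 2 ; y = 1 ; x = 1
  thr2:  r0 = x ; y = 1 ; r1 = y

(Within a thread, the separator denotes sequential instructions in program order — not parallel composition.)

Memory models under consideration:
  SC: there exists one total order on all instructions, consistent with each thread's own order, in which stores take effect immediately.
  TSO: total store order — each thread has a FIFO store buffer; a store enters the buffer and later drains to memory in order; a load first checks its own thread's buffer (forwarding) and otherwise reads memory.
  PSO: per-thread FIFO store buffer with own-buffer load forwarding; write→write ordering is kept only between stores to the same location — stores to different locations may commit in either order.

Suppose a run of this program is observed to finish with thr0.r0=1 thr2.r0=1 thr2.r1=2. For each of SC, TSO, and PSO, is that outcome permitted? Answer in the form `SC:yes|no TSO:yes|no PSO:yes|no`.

outcome vector order: (thr0.r0,thr2.r0,thr2.r1)
SC: 11 outcomes — {1/0/1 1/0/2 1/1/1 1/2/1 1/2/2 2/0/1 2/0/2 2/1/1 2/1/2 2/2/1 2/2/2}
TSO: 11 outcomes — {1/0/1 1/0/2 1/1/1 1/2/1 1/2/2 2/0/1 2/0/2 2/1/1 2/1/2 2/2/1 2/2/2}
PSO: 12 outcomes — {1/0/1 1/0/2 1/1/1 1/1/2 1/2/1 1/2/2 2/0/1 2/0/2 2/1/1 2/1/2 2/2/1 2/2/2}
target 1/1/2 ∈ {PSO}

SC:no TSO:no PSO:yes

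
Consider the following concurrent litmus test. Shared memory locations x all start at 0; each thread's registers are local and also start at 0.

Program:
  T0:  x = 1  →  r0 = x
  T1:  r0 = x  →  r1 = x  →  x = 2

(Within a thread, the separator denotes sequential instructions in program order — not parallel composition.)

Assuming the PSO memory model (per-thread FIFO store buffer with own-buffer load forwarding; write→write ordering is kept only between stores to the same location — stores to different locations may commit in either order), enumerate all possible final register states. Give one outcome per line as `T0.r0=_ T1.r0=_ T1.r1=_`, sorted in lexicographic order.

T0.r0=1 T1.r0=0 T1.r1=0
T0.r0=1 T1.r0=0 T1.r1=1
T0.r0=1 T1.r0=1 T1.r1=1
T0.r0=2 T1.r0=0 T1.r1=0
T0.r0=2 T1.r0=0 T1.r1=1
T0.r0=2 T1.r0=1 T1.r1=1

outcome vector order: (T0.r0,T1.r0,T1.r1)
|PSO outcomes| = 6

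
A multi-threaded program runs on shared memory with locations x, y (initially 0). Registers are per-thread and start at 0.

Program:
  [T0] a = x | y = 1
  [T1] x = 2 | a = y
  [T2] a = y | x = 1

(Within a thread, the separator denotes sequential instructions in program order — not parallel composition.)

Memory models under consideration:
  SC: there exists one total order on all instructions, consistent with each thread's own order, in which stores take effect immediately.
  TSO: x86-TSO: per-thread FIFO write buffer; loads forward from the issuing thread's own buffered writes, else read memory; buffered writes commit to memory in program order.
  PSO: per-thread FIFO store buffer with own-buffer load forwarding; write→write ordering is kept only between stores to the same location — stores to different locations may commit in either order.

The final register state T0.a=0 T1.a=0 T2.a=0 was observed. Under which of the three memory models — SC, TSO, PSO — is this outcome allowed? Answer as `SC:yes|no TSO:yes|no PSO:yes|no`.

SC:yes TSO:yes PSO:yes

outcome vector order: (T0.a,T1.a,T2.a)
[SC] allowed = {<0 0 0>, <0 0 1>, <0 1 0>, <0 1 1>, <1 0 0>, <1 1 0>, <2 0 0>, <2 0 1>, <2 1 0>, <2 1 1>}
[TSO] allowed = {<0 0 0>, <0 0 1>, <0 1 0>, <0 1 1>, <1 0 0>, <1 1 0>, <2 0 0>, <2 0 1>, <2 1 0>, <2 1 1>}
[PSO] allowed = {<0 0 0>, <0 0 1>, <0 1 0>, <0 1 1>, <1 0 0>, <1 1 0>, <2 0 0>, <2 0 1>, <2 1 0>, <2 1 1>}
target <0 0 0> ∈ {SC,TSO,PSO}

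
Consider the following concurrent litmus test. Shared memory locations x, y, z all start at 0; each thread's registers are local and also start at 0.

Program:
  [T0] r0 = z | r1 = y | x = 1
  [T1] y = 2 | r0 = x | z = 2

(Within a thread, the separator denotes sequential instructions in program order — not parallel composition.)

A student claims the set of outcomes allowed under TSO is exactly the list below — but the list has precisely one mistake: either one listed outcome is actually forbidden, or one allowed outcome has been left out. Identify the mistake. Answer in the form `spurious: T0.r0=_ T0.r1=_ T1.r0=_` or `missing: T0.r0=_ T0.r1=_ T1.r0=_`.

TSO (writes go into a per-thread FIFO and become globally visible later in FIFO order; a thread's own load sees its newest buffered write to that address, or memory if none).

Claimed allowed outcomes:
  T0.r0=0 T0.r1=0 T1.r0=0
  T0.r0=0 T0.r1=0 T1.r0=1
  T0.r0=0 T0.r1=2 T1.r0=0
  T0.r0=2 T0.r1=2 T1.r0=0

missing: T0.r0=0 T0.r1=2 T1.r0=1

outcome vector order: (T0.r0,T0.r1,T1.r0)
TSO (5): <0 0 0> <0 0 1> <0 2 0> <0 2 1> <2 2 0>
TSO∖claimed = {<0 2 1>}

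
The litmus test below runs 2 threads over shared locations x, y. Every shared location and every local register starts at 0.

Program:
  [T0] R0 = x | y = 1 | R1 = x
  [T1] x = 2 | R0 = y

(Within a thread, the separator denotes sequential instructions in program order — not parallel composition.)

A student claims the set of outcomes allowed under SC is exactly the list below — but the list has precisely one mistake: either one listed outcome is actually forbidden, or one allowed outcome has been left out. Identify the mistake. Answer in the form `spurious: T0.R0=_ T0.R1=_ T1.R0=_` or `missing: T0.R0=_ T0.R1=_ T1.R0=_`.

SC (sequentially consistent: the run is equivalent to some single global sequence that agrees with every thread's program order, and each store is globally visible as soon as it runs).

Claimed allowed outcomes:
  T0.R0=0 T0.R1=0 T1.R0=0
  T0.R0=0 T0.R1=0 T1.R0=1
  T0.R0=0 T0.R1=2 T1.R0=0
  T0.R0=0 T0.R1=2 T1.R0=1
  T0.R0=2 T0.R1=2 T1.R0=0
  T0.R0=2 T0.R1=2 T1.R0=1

spurious: T0.R0=0 T0.R1=0 T1.R0=0

outcome vector order: (T0.R0,T0.R1,T1.R0)
SC: 5 outcomes — {0/0/1 0/2/0 0/2/1 2/2/0 2/2/1}
claimed∖SC = {0/0/0}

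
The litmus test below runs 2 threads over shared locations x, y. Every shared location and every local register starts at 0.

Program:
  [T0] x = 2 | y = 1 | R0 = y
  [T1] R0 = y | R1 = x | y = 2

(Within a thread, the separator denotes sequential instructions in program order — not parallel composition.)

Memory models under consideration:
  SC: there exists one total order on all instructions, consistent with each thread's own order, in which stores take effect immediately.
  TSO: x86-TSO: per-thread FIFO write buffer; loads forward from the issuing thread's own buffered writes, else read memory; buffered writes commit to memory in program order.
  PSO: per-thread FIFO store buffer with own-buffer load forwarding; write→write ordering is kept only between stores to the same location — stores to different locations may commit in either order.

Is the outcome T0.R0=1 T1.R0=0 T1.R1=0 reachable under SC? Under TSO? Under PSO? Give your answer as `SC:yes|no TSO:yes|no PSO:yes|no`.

outcome vector order: (T0.R0,T1.R0,T1.R1)
[SC] allowed = {<1 0 0>, <1 0 2>, <1 1 2>, <2 0 0>, <2 0 2>, <2 1 2>}
[TSO] allowed = {<1 0 0>, <1 0 2>, <1 1 2>, <2 0 0>, <2 0 2>, <2 1 2>}
[PSO] allowed = {<1 0 0>, <1 0 2>, <1 1 0>, <1 1 2>, <2 0 0>, <2 0 2>, <2 1 0>, <2 1 2>}
target <1 0 0> ∈ {SC,TSO,PSO}

SC:yes TSO:yes PSO:yes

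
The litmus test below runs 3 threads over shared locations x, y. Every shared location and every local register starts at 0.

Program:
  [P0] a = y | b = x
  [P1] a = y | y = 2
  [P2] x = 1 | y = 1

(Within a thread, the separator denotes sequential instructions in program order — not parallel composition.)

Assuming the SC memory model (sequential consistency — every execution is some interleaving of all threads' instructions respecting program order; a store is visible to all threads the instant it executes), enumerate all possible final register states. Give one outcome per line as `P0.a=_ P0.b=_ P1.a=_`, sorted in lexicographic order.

outcome vector order: (P0.a,P0.b,P1.a)
|SC outcomes| = 9

P0.a=0 P0.b=0 P1.a=0
P0.a=0 P0.b=0 P1.a=1
P0.a=0 P0.b=1 P1.a=0
P0.a=0 P0.b=1 P1.a=1
P0.a=1 P0.b=1 P1.a=0
P0.a=1 P0.b=1 P1.a=1
P0.a=2 P0.b=0 P1.a=0
P0.a=2 P0.b=1 P1.a=0
P0.a=2 P0.b=1 P1.a=1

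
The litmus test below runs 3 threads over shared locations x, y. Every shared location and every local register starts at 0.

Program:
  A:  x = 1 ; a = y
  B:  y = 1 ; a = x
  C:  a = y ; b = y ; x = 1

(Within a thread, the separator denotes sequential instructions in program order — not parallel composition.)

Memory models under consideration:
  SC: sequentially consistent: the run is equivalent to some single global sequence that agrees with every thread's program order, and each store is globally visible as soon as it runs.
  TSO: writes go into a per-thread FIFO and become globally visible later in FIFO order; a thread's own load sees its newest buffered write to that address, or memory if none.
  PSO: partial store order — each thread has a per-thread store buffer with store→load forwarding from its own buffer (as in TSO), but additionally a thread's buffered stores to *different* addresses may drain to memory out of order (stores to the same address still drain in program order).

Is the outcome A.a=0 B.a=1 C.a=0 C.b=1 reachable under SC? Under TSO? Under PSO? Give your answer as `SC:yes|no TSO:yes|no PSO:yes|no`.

outcome vector order: (A.a,B.a,C.a,C.b)
[SC] allowed = {0100, 0101, 0111, 1000, 1001, 1011, 1100, 1101, 1111}
[TSO] allowed = {0000, 0001, 0011, 0100, 0101, 0111, 1000, 1001, 1011, 1100, 1101, 1111}
[PSO] allowed = {0000, 0001, 0011, 0100, 0101, 0111, 1000, 1001, 1011, 1100, 1101, 1111}
target 0101 ∈ {SC,TSO,PSO}

SC:yes TSO:yes PSO:yes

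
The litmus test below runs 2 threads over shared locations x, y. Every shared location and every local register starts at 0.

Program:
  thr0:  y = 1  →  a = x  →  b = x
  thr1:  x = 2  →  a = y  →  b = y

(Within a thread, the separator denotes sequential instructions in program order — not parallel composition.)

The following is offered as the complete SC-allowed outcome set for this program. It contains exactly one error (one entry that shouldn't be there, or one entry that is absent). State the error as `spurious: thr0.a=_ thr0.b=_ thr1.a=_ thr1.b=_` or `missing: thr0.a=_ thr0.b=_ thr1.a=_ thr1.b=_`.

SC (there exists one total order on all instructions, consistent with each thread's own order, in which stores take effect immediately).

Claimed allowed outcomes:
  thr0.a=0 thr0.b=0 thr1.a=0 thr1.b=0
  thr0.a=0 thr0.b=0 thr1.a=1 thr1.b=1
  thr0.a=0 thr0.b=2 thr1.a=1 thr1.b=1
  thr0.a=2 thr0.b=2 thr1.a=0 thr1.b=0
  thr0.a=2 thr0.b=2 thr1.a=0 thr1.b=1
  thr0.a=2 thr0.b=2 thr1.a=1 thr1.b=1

spurious: thr0.a=0 thr0.b=0 thr1.a=0 thr1.b=0

outcome vector order: (thr0.a,thr0.b,thr1.a,thr1.b)
under SC → (0,0,1,1) (0,2,1,1) (2,2,0,0) (2,2,0,1) (2,2,1,1)
claimed∖SC = {(0,0,0,0)}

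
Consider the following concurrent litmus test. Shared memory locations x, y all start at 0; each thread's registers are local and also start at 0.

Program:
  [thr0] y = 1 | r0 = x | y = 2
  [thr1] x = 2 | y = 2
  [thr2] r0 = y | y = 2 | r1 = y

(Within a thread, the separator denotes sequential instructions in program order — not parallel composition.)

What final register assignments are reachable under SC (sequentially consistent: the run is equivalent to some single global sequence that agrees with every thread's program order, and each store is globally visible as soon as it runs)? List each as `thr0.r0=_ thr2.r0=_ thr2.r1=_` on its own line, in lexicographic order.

outcome vector order: (thr0.r0,thr2.r0,thr2.r1)
|SC outcomes| = 9

thr0.r0=0 thr2.r0=0 thr2.r1=1
thr0.r0=0 thr2.r0=0 thr2.r1=2
thr0.r0=0 thr2.r0=1 thr2.r1=2
thr0.r0=0 thr2.r0=2 thr2.r1=2
thr0.r0=2 thr2.r0=0 thr2.r1=1
thr0.r0=2 thr2.r0=0 thr2.r1=2
thr0.r0=2 thr2.r0=1 thr2.r1=2
thr0.r0=2 thr2.r0=2 thr2.r1=1
thr0.r0=2 thr2.r0=2 thr2.r1=2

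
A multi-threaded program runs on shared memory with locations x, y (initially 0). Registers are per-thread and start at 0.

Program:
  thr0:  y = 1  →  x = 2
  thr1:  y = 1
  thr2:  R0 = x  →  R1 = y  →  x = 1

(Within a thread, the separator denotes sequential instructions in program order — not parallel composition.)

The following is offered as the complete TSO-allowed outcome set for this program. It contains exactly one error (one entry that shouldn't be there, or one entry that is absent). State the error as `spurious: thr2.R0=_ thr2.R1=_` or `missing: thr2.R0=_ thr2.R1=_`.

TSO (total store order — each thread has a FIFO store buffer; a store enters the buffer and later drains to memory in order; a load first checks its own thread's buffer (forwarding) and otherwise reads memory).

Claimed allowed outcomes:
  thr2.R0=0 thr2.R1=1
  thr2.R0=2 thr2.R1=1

outcome vector order: (thr2.R0,thr2.R1)
[TSO] allowed = {(0,0); (0,1); (2,1)}
TSO∖claimed = {(0,0)}

missing: thr2.R0=0 thr2.R1=0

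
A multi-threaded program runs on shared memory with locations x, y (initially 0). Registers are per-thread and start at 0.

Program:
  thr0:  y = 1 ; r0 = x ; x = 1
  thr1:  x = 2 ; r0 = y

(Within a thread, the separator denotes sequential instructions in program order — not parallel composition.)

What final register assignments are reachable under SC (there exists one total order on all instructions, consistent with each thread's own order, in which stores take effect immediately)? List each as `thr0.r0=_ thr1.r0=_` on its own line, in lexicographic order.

thr0.r0=0 thr1.r0=1
thr0.r0=2 thr1.r0=0
thr0.r0=2 thr1.r0=1

outcome vector order: (thr0.r0,thr1.r0)
|SC outcomes| = 3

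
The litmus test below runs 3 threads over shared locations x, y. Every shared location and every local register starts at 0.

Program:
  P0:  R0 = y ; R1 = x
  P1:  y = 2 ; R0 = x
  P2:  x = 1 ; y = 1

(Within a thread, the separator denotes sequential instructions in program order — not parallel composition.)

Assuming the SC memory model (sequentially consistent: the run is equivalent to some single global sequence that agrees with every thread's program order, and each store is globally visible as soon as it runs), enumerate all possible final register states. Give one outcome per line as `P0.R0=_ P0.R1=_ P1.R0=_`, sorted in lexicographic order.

outcome vector order: (P0.R0,P0.R1,P1.R0)
|SC outcomes| = 10

P0.R0=0 P0.R1=0 P1.R0=0
P0.R0=0 P0.R1=0 P1.R0=1
P0.R0=0 P0.R1=1 P1.R0=0
P0.R0=0 P0.R1=1 P1.R0=1
P0.R0=1 P0.R1=1 P1.R0=0
P0.R0=1 P0.R1=1 P1.R0=1
P0.R0=2 P0.R1=0 P1.R0=0
P0.R0=2 P0.R1=0 P1.R0=1
P0.R0=2 P0.R1=1 P1.R0=0
P0.R0=2 P0.R1=1 P1.R0=1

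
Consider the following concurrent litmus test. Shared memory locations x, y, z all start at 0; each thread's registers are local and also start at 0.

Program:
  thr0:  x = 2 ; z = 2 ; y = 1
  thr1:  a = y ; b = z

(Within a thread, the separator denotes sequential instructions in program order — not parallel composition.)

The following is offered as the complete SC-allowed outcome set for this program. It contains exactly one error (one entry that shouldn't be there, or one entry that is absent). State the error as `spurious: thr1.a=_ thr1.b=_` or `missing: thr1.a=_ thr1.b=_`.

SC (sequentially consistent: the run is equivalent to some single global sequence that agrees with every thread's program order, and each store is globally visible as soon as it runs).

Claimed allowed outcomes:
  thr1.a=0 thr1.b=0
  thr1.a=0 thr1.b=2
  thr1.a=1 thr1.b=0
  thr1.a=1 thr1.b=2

spurious: thr1.a=1 thr1.b=0

outcome vector order: (thr1.a,thr1.b)
[SC] allowed = {<0 0>; <0 2>; <1 2>}
claimed∖SC = {<1 0>}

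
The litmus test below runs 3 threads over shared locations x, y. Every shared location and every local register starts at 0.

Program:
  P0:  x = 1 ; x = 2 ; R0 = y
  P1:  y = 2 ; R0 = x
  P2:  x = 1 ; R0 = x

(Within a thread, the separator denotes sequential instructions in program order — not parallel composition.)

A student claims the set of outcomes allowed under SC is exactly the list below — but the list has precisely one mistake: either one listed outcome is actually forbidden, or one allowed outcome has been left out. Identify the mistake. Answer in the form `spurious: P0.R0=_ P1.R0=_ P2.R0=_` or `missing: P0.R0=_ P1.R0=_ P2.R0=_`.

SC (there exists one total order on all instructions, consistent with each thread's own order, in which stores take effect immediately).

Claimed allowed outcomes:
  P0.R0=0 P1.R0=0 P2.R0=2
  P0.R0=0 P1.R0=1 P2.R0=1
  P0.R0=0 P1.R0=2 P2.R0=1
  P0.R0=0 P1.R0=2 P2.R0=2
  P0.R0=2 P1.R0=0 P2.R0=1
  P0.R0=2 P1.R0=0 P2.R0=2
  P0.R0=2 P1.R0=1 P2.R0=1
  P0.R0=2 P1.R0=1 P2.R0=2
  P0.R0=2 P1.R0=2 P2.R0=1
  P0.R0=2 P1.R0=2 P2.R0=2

outcome vector order: (P0.R0,P1.R0,P2.R0)
[SC] allowed = {0/1/1 0/2/1 0/2/2 2/0/1 2/0/2 2/1/1 2/1/2 2/2/1 2/2/2}
claimed∖SC = {0/0/2}

spurious: P0.R0=0 P1.R0=0 P2.R0=2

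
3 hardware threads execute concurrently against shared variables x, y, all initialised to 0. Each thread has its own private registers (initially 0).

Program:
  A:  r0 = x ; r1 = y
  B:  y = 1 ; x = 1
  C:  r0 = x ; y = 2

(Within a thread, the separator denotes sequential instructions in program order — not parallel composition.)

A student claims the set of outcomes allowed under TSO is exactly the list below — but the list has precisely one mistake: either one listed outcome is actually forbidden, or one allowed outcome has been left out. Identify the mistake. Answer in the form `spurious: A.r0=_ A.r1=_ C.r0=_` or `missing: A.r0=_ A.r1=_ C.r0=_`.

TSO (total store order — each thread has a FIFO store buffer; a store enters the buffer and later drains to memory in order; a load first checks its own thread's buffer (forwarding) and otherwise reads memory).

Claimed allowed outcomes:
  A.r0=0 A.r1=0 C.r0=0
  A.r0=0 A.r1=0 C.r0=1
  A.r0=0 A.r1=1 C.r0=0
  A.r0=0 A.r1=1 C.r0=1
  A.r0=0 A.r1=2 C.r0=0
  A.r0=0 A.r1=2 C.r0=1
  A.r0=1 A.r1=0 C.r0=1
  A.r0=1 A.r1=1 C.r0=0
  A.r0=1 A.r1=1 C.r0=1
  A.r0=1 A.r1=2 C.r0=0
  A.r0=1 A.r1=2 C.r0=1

spurious: A.r0=1 A.r1=0 C.r0=1

outcome vector order: (A.r0,A.r1,C.r0)
TSO: 10 outcomes — {000; 001; 010; 011; 020; 021; 110; 111; 120; 121}
claimed∖TSO = {101}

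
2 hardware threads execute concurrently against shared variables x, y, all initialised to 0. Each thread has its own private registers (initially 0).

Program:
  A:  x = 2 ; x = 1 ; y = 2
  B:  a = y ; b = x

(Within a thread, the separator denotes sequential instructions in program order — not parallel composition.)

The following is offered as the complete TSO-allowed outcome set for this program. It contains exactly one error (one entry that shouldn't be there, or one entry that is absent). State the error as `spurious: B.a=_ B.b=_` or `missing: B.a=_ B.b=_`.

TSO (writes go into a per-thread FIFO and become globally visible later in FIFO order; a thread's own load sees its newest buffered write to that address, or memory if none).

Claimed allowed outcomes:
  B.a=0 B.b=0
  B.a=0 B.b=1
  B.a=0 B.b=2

outcome vector order: (B.a,B.b)
TSO (4): 00, 01, 02, 21
TSO∖claimed = {21}

missing: B.a=2 B.b=1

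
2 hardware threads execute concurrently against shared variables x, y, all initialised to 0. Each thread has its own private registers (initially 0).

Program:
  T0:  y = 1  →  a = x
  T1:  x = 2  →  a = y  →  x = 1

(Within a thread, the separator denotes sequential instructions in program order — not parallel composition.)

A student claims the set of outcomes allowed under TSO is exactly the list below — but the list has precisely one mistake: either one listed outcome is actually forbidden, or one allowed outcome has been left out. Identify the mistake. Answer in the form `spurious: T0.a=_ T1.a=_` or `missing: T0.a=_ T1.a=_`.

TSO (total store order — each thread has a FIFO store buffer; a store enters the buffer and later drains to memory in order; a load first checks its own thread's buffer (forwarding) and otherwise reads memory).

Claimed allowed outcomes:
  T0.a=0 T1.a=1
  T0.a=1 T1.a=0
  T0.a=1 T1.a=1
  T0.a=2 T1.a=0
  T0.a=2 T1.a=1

outcome vector order: (T0.a,T1.a)
[TSO] allowed = {0/0, 0/1, 1/0, 1/1, 2/0, 2/1}
TSO∖claimed = {0/0}

missing: T0.a=0 T1.a=0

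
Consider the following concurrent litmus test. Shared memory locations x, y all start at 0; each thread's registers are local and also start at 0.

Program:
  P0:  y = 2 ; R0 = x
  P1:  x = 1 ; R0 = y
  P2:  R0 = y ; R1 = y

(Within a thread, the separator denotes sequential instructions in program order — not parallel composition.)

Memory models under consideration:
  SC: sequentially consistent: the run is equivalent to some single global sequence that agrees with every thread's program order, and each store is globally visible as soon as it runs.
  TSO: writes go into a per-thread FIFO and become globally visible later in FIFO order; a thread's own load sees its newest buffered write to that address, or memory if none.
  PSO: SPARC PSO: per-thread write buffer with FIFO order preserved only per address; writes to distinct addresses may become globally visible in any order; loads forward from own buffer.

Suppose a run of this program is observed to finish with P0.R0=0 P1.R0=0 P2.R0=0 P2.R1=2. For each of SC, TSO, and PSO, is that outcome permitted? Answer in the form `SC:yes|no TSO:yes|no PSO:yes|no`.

SC:no TSO:yes PSO:yes

outcome vector order: (P0.R0,P1.R0,P2.R0,P2.R1)
[SC] allowed = {<0 2 0 0> <0 2 0 2> <0 2 2 2> <1 0 0 0> <1 0 0 2> <1 0 2 2> <1 2 0 0> <1 2 0 2> <1 2 2 2>}
[TSO] allowed = {<0 0 0 0> <0 0 0 2> <0 0 2 2> <0 2 0 0> <0 2 0 2> <0 2 2 2> <1 0 0 0> <1 0 0 2> <1 0 2 2> <1 2 0 0> <1 2 0 2> <1 2 2 2>}
[PSO] allowed = {<0 0 0 0> <0 0 0 2> <0 0 2 2> <0 2 0 0> <0 2 0 2> <0 2 2 2> <1 0 0 0> <1 0 0 2> <1 0 2 2> <1 2 0 0> <1 2 0 2> <1 2 2 2>}
target <0 0 0 2> ∈ {TSO,PSO}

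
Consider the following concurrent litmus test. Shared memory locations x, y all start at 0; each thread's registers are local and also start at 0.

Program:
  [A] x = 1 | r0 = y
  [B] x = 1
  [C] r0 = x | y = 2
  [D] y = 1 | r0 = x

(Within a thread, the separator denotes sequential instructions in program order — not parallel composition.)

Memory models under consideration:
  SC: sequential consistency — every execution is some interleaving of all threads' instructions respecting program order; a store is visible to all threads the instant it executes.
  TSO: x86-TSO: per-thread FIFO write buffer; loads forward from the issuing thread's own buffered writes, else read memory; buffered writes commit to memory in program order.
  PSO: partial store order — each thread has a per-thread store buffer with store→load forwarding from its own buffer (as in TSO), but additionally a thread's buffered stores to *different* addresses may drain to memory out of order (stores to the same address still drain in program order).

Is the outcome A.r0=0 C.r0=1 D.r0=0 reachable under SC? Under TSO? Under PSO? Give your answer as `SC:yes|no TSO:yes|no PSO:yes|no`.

SC:no TSO:yes PSO:yes

outcome vector order: (A.r0,C.r0,D.r0)
SC: 10 outcomes — {001; 011; 100; 101; 110; 111; 200; 201; 210; 211}
TSO: 12 outcomes — {000; 001; 010; 011; 100; 101; 110; 111; 200; 201; 210; 211}
PSO: 12 outcomes — {000; 001; 010; 011; 100; 101; 110; 111; 200; 201; 210; 211}
target 010 ∈ {TSO,PSO}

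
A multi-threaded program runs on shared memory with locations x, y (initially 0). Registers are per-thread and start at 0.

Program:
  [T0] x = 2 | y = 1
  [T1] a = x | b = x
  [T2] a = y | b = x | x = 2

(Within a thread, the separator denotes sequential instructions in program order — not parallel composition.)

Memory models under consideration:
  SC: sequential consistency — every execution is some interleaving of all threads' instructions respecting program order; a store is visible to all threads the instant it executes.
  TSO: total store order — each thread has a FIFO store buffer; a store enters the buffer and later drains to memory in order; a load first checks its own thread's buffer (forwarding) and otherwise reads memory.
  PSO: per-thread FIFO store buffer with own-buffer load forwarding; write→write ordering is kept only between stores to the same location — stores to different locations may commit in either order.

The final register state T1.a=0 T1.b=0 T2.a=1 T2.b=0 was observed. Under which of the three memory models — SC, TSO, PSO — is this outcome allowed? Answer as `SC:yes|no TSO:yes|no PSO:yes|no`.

SC:no TSO:no PSO:yes

outcome vector order: (T1.a,T1.b,T2.a,T2.b)
SC: 9 outcomes — {(0,0,0,0); (0,0,0,2); (0,0,1,2); (0,2,0,0); (0,2,0,2); (0,2,1,2); (2,2,0,0); (2,2,0,2); (2,2,1,2)}
TSO: 9 outcomes — {(0,0,0,0); (0,0,0,2); (0,0,1,2); (0,2,0,0); (0,2,0,2); (0,2,1,2); (2,2,0,0); (2,2,0,2); (2,2,1,2)}
PSO: 12 outcomes — {(0,0,0,0); (0,0,0,2); (0,0,1,0); (0,0,1,2); (0,2,0,0); (0,2,0,2); (0,2,1,0); (0,2,1,2); (2,2,0,0); (2,2,0,2); (2,2,1,0); (2,2,1,2)}
target (0,0,1,0) ∈ {PSO}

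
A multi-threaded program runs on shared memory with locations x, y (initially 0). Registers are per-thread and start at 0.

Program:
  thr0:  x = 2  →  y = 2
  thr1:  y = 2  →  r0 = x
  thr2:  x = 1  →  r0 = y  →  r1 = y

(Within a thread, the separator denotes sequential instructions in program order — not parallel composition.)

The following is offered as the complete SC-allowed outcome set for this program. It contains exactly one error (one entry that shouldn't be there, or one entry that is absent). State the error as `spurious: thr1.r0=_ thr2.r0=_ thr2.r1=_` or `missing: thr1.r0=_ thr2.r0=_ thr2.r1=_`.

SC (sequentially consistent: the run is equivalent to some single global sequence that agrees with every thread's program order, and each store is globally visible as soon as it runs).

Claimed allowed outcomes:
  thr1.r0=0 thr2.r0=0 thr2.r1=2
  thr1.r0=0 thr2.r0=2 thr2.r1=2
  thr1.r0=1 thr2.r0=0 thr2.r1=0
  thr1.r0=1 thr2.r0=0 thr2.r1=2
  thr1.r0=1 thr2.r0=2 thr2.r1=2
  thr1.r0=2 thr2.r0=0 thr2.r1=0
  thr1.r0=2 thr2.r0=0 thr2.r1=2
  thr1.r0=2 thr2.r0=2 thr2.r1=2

spurious: thr1.r0=0 thr2.r0=0 thr2.r1=2

outcome vector order: (thr1.r0,thr2.r0,thr2.r1)
SC (7): 022; 100; 102; 122; 200; 202; 222
claimed∖SC = {002}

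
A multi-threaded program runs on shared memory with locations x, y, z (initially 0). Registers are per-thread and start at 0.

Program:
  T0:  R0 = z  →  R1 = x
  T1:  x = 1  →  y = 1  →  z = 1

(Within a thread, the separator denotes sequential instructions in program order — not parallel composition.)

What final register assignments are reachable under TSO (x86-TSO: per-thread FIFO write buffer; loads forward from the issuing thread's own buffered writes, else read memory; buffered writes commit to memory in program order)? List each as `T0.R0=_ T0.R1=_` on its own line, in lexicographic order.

outcome vector order: (T0.R0,T0.R1)
|TSO outcomes| = 3

T0.R0=0 T0.R1=0
T0.R0=0 T0.R1=1
T0.R0=1 T0.R1=1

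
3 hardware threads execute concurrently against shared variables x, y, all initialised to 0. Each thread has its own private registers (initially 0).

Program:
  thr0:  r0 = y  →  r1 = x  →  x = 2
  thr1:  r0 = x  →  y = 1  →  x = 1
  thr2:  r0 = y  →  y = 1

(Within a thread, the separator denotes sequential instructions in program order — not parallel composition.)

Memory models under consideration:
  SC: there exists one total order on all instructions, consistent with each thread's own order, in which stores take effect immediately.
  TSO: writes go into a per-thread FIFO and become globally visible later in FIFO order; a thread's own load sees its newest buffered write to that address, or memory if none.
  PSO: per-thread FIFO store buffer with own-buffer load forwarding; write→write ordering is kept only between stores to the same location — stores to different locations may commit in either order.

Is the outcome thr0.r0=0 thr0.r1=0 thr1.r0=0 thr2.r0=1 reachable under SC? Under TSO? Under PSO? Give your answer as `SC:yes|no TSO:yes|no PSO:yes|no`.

SC:yes TSO:yes PSO:yes

outcome vector order: (thr0.r0,thr0.r1,thr1.r0,thr2.r0)
under SC → (0,0,0,0) (0,0,0,1) (0,0,2,0) (0,0,2,1) (0,1,0,0) (0,1,0,1) (1,0,0,0) (1,0,0,1) (1,0,2,0) (1,1,0,0) (1,1,0,1)
under TSO → (0,0,0,0) (0,0,0,1) (0,0,2,0) (0,0,2,1) (0,1,0,0) (0,1,0,1) (1,0,0,0) (1,0,0,1) (1,0,2,0) (1,1,0,0) (1,1,0,1)
under PSO → (0,0,0,0) (0,0,0,1) (0,0,2,0) (0,0,2,1) (0,1,0,0) (0,1,0,1) (1,0,0,0) (1,0,0,1) (1,0,2,0) (1,1,0,0) (1,1,0,1)
target (0,0,0,1) ∈ {SC,TSO,PSO}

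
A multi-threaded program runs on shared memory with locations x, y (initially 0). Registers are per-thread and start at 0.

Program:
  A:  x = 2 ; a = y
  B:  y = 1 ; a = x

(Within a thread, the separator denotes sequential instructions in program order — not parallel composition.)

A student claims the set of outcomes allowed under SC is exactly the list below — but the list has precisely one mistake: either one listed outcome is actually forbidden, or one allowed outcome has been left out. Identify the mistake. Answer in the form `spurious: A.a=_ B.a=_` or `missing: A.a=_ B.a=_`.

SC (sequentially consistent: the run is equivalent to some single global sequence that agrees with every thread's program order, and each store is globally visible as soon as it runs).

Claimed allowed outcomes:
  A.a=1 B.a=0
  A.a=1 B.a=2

outcome vector order: (A.a,B.a)
[SC] allowed = {(0,2) (1,0) (1,2)}
SC∖claimed = {(0,2)}

missing: A.a=0 B.a=2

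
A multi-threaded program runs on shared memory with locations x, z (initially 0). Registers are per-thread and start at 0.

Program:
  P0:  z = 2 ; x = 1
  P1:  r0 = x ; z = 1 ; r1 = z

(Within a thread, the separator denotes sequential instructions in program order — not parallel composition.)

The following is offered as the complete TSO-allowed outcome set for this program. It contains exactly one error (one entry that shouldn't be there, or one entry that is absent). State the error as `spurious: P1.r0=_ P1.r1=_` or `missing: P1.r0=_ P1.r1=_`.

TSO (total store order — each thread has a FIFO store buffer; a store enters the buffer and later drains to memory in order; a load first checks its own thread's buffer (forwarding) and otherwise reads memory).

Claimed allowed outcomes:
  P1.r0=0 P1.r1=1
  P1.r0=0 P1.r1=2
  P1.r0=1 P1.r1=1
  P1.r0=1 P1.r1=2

outcome vector order: (P1.r0,P1.r1)
under TSO → 0/1; 0/2; 1/1
claimed∖TSO = {1/2}

spurious: P1.r0=1 P1.r1=2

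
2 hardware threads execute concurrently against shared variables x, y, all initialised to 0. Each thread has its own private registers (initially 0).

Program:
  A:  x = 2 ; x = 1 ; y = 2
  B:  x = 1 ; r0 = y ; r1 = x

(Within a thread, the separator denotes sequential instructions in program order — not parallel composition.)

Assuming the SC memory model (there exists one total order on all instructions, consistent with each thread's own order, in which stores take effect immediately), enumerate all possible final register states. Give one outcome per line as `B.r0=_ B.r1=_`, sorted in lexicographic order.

outcome vector order: (B.r0,B.r1)
|SC outcomes| = 3

B.r0=0 B.r1=1
B.r0=0 B.r1=2
B.r0=2 B.r1=1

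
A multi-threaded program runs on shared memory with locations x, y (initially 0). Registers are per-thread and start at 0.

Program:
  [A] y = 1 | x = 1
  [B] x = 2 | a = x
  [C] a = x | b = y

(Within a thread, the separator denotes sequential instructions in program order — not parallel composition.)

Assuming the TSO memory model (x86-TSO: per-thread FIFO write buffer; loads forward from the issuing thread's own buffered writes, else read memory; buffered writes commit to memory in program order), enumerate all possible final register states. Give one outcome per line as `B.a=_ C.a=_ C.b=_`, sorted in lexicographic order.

B.a=1 C.a=0 C.b=0
B.a=1 C.a=0 C.b=1
B.a=1 C.a=1 C.b=1
B.a=1 C.a=2 C.b=0
B.a=1 C.a=2 C.b=1
B.a=2 C.a=0 C.b=0
B.a=2 C.a=0 C.b=1
B.a=2 C.a=1 C.b=1
B.a=2 C.a=2 C.b=0
B.a=2 C.a=2 C.b=1

outcome vector order: (B.a,C.a,C.b)
|TSO outcomes| = 10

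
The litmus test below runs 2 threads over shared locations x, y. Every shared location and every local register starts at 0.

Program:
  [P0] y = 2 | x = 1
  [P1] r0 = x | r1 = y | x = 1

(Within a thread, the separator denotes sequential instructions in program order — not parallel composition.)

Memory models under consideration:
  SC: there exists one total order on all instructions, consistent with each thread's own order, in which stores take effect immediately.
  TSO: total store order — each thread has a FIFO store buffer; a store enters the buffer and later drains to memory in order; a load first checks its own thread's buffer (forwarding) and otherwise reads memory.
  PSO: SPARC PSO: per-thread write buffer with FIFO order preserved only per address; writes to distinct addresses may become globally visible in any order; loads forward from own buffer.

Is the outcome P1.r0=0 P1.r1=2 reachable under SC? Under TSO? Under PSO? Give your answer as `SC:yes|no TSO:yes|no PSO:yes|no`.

SC:yes TSO:yes PSO:yes

outcome vector order: (P1.r0,P1.r1)
under SC → (0,0), (0,2), (1,2)
under TSO → (0,0), (0,2), (1,2)
under PSO → (0,0), (0,2), (1,0), (1,2)
target (0,2) ∈ {SC,TSO,PSO}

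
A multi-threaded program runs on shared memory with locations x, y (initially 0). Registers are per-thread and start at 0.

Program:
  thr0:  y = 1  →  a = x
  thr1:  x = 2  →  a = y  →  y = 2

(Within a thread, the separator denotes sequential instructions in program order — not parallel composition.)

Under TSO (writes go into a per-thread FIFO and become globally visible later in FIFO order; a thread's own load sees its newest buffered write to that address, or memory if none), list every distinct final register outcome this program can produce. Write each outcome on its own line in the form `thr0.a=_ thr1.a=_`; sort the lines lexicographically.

outcome vector order: (thr0.a,thr1.a)
|TSO outcomes| = 4

thr0.a=0 thr1.a=0
thr0.a=0 thr1.a=1
thr0.a=2 thr1.a=0
thr0.a=2 thr1.a=1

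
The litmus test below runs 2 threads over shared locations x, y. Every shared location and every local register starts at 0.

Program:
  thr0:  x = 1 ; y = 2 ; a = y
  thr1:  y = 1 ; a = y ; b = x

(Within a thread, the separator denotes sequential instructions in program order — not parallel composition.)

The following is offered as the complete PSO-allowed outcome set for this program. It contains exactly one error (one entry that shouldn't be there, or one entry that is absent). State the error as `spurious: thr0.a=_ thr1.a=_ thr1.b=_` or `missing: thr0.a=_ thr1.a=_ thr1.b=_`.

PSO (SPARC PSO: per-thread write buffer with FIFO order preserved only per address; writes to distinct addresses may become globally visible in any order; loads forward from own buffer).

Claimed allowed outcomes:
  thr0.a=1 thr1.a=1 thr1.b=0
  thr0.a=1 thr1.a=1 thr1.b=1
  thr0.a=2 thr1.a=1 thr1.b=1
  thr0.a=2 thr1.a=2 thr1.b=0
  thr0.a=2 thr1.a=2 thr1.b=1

missing: thr0.a=2 thr1.a=1 thr1.b=0

outcome vector order: (thr0.a,thr1.a,thr1.b)
PSO: 6 outcomes — {<1 1 0> <1 1 1> <2 1 0> <2 1 1> <2 2 0> <2 2 1>}
PSO∖claimed = {<2 1 0>}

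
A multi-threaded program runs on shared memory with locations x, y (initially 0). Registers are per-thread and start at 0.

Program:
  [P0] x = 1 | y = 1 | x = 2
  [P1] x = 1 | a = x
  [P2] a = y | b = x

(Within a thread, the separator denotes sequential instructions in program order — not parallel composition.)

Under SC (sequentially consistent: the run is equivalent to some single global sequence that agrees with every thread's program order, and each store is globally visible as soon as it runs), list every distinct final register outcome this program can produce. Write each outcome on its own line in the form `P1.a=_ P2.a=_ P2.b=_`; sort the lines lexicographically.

P1.a=1 P2.a=0 P2.b=0
P1.a=1 P2.a=0 P2.b=1
P1.a=1 P2.a=0 P2.b=2
P1.a=1 P2.a=1 P2.b=1
P1.a=1 P2.a=1 P2.b=2
P1.a=2 P2.a=0 P2.b=0
P1.a=2 P2.a=0 P2.b=1
P1.a=2 P2.a=0 P2.b=2
P1.a=2 P2.a=1 P2.b=1
P1.a=2 P2.a=1 P2.b=2

outcome vector order: (P1.a,P2.a,P2.b)
|SC outcomes| = 10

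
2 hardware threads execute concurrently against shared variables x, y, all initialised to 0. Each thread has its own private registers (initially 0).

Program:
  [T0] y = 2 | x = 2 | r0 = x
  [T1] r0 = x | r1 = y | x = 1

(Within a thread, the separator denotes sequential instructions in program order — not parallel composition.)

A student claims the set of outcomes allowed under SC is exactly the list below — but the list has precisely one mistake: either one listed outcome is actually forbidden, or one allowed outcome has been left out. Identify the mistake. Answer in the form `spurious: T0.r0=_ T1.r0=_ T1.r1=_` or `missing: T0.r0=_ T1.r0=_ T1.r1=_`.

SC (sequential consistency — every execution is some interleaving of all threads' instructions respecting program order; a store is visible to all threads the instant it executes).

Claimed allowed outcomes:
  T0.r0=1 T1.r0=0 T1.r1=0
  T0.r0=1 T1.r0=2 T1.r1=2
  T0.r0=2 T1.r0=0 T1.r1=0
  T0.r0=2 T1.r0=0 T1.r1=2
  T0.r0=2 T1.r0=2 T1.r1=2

outcome vector order: (T0.r0,T1.r0,T1.r1)
under SC → 100 102 122 200 202 222
SC∖claimed = {102}

missing: T0.r0=1 T1.r0=0 T1.r1=2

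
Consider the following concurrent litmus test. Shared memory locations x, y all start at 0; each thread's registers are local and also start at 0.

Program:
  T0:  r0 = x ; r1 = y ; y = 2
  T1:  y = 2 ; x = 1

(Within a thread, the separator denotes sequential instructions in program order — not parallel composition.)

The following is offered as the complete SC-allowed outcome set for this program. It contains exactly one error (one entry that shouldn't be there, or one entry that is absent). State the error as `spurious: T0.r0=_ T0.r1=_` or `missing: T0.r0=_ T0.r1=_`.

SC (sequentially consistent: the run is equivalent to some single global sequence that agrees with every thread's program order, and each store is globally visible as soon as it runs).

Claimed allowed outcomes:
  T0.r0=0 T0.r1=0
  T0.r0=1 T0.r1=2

outcome vector order: (T0.r0,T0.r1)
[SC] allowed = {<0 0>, <0 2>, <1 2>}
SC∖claimed = {<0 2>}

missing: T0.r0=0 T0.r1=2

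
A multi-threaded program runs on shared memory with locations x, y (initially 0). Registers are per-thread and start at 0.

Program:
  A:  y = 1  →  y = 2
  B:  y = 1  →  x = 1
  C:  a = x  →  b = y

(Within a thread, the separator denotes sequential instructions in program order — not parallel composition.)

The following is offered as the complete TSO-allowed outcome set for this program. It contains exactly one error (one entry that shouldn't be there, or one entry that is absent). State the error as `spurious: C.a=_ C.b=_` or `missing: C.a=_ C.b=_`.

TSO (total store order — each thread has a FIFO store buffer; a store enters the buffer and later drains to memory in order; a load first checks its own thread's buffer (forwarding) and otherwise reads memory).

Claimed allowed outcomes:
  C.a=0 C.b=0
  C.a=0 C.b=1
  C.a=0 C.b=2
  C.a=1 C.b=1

missing: C.a=1 C.b=2

outcome vector order: (C.a,C.b)
under TSO → 00; 01; 02; 11; 12
TSO∖claimed = {12}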